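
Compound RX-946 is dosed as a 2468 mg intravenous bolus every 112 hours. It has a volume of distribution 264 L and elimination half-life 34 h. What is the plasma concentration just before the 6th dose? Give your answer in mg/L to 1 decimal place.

f = (1/2)^(τ/t½) = (1/2)^(112/34) ≈ 0.1019.
C₀ = D/Vd = 2468/264 ≈ 9.348 mg/L.
Before the 6th dose, 5 doses have been given. Superposition: Cmin = C₀·(f + f² + … + f^5).
≈ 9.348 × (0.1019 + 0.0104 + 0.0011 + 0.0001 + 0.0000) ≈ 9.348 × 0.1135 ≈ 1.061 mg/L.

1.1 mg/L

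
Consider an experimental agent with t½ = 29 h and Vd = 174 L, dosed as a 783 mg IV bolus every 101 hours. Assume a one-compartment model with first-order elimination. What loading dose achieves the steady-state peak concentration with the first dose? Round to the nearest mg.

860 mg

f = (1/2)^(101/29) ≈ 0.089451; accumulation ratio R = 1/(1−f) ≈ 1.09824.
Loading dose to hit Cmax,ss on first dose: D_load = D_maint·R ≈ 783 × 1.09824 ≈ 859.92 mg.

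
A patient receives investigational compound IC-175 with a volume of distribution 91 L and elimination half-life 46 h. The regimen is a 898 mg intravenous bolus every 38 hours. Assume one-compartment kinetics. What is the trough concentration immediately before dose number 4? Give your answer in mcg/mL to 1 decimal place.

10.5 mcg/mL

f = (1/2)^(τ/t½) = (1/2)^(38/46) ≈ 0.5641.
C₀ = D/Vd = 898/91 ≈ 9.868 mcg/mL.
Before the 4th dose, 3 doses have been given. Superposition: Cmin = C₀·(f + f² + … + f^3).
≈ 9.868 × (0.5641 + 0.3182 + 0.1795) ≈ 9.868 × 1.0618 ≈ 10.478 mcg/mL.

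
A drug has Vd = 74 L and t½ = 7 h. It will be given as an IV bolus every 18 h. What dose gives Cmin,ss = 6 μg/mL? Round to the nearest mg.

2195 mg

τ/t½ = 18/7 ≈ 2.5714, so f = (1/2)^(18/7) ≈ 0.168238.
Cmin,ss = (D/Vd)·f/(1−f), so D = Cmin,ss·Vd·(1−f)/f.
D = 6 × 74 × (1−f)/f ≈ 6 × 74 × 4.94396 ≈ 2195.12 mg.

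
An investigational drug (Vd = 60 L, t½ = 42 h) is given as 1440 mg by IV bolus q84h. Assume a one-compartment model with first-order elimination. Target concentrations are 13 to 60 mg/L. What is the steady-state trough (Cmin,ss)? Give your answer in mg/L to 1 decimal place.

τ = 84 h = 2 half-lives, so f = (1/2)^2 = 0.25.
Accumulation ratio R = 1/(1 − f) = 1/0.75 = 4/3.
Single-dose peak C₀ = D/Vd = 1440/60 = 24 mg/L.
Steady-state peak Cmax,ss = C₀·R = 24 × 4/3 ≈ 32.000 mg/L.
Steady-state trough Cmin,ss = Cmax,ss·f ≈ 32.000 × 0.25 ≈ 8.000 mg/L.
Trough 8.0 mg/L vs MEC 13 mg/L: subtherapeutic.

8.0 mg/L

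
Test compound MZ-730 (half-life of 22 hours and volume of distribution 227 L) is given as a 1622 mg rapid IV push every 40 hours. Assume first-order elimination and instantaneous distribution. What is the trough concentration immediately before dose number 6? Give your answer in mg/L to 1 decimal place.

2.8 mg/L

f = (1/2)^(τ/t½) = (1/2)^(40/22) ≈ 0.2836.
C₀ = D/Vd = 1622/227 ≈ 7.145 mg/L.
Before the 6th dose, 5 doses have been given. Superposition: Cmin = C₀·(f + f² + … + f^5).
≈ 7.145 × (0.2836 + 0.0804 + 0.0228 + 0.0065 + 0.0018) ≈ 7.145 × 0.3951 ≈ 2.823 mg/L.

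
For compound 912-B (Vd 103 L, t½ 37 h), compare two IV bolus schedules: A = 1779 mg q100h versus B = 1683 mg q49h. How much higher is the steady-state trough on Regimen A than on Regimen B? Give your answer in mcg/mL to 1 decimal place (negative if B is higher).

Regimen A: f = (1/2)^(100/37) ≈ 0.1536; Cmin,ss = (1779/103)·f/(1−f) ≈ 3.134 mcg/mL.
Regimen B: f = (1/2)^(49/37) ≈ 0.3993; Cmin,ss = (1683/103)·f/(1−f) ≈ 10.861 mcg/mL.
Difference ≈ 3.134 − 10.861 ≈ -7.727 mcg/mL.

-7.7 mcg/mL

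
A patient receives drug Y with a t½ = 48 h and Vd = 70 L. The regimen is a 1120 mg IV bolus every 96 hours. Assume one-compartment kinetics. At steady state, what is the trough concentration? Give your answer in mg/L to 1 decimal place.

5.3 mg/L

The dosing interval is 2 half-lives, so f = 2^(−2) = 0.25.
Accumulation ratio R = 1/(1 − f) = 1/0.75 = 4/3.
Single-dose peak C₀ = D/Vd = 1120/70 = 16 mg/L.
Steady-state peak Cmax,ss = C₀·R = 16 × 4/3 ≈ 21.333 mg/L.
Steady-state trough Cmin,ss = Cmax,ss·f ≈ 21.333 × 0.25 ≈ 5.333 mg/L.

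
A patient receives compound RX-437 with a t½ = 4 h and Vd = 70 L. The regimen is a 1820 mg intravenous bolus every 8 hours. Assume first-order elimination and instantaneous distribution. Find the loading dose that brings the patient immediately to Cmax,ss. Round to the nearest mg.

2427 mg

f = (1/2)^(8/4) ≈ 0.250000; accumulation ratio R = 1/(1−f) ≈ 1.33333.
Loading dose to hit Cmax,ss on first dose: D_load = D_maint·R ≈ 1820 × 1.33333 ≈ 2426.66 mg.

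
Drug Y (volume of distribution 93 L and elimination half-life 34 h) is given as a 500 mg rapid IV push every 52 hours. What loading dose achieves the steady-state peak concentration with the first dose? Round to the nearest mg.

765 mg

f = (1/2)^(52/34) ≈ 0.346419; accumulation ratio R = 1/(1−f) ≈ 1.53003.
Loading dose to hit Cmax,ss on first dose: D_load = D_maint·R ≈ 500 × 1.53003 ≈ 765.01 mg.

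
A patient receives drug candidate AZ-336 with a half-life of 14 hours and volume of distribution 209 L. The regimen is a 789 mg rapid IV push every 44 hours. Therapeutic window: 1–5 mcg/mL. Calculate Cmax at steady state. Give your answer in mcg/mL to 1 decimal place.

4.3 mcg/mL

τ/t½ = 44/14 ≈ 3.1429, so fraction remaining f = (1/2)^(44/14) ≈ 0.1132.
At steady state, accumulation factor R = 1/(1 − e^(−kτ)) ≈ 1.1276.
Each bolus raises the concentration by D/Vd = 789/209 ≈ 3.775 mcg/mL.
Cmax,ss = C₀/(1 − f) ≈ 3.775/0.8868 ≈ 4.257 mcg/mL.
Peak 4.3 mcg/mL vs MTC 5 mcg/mL: below toxic threshold.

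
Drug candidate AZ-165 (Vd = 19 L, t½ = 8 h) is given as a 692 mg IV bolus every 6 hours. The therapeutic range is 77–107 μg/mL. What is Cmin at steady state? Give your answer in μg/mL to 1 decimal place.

53.4 μg/mL

k = ln2/t½ = ln2/8 ≈ 0.086643 h⁻¹; fraction remaining f = e^(−kτ) = e^(−0.086643×6) ≈ 0.5946.
Accumulation ratio R = 1/(1 − f) ≈ 1/0.4054 ≈ 2.4667.
Single-dose peak C₀ = D/Vd = 692/19 ≈ 36.421 μg/mL.
Cmax,ss = C₀/(1 − f) ≈ 36.421/0.4054 ≈ 89.840 μg/mL.
One interval later, Cmin,ss = Cmax,ss·e^(−kτ) ≈ 89.840 × 0.5946 ≈ 53.419 μg/mL.
Trough 53.4 μg/mL vs MEC 77 μg/mL: subtherapeutic.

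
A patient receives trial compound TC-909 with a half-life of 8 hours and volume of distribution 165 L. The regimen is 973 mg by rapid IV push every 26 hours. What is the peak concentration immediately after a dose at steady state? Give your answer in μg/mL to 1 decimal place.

k = ln2/t½ = ln2/8 ≈ 0.086643 h⁻¹; fraction remaining f = e^(−kτ) = e^(−0.086643×26) ≈ 0.1051.
Accumulation ratio R = 1/(1 − f) ≈ 1/0.8949 ≈ 1.1174.
Each bolus raises the concentration by D/Vd = 973/165 ≈ 5.897 μg/mL.
Steady-state peak Cmax,ss = C₀·R ≈ 5.897 × 1.1174 ≈ 6.589 μg/mL.

6.6 μg/mL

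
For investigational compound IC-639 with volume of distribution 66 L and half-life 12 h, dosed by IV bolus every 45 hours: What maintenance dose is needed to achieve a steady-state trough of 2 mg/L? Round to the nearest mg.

1644 mg

τ/t½ = 45/12 ≈ 3.75, so f = (1/2)^(45/12) ≈ 0.074325.
Cmin,ss = (D/Vd)·f/(1−f), so D = Cmin,ss·Vd·(1−f)/f.
D = 2 × 66 × (1−f)/f ≈ 2 × 66 × 12.45442 ≈ 1643.98 mg.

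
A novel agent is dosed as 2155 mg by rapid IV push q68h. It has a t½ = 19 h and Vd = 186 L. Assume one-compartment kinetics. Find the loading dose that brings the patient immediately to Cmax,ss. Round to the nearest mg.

2352 mg

f = (1/2)^(68/19) ≈ 0.083682; accumulation ratio R = 1/(1−f) ≈ 1.09132.
Loading dose to hit Cmax,ss on first dose: D_load = D_maint·R ≈ 2155 × 1.09132 ≈ 2351.79 mg.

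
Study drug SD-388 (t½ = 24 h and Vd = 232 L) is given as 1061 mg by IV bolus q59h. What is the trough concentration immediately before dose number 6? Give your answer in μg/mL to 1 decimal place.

f = (1/2)^(τ/t½) = (1/2)^(59/24) ≈ 0.1820.
C₀ = D/Vd = 1061/232 ≈ 4.573 μg/mL.
Before the 6th dose, 5 doses have been given. Superposition: Cmin = C₀·(f + f² + … + f^5).
≈ 4.573 × (0.1820 + 0.0331 + 0.0060 + 0.0011 + 0.0002) ≈ 4.573 × 0.2224 ≈ 1.017 μg/mL.

1.0 μg/mL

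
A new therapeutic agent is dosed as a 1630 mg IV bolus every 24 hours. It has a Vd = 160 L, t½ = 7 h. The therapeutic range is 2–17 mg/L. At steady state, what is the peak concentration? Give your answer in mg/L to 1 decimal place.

k = ln2/t½ = ln2/7 ≈ 0.099021 h⁻¹; fraction remaining f = e^(−kτ) = e^(−0.099021×24) ≈ 0.0929.
At steady state, accumulation factor R = 1/(1 − e^(−kτ)) ≈ 1.1024.
Single-dose peak C₀ = D/Vd = 1630/160 ≈ 10.188 mg/L.
Steady-state peak Cmax,ss = C₀·R ≈ 10.188 × 1.1024 ≈ 11.231 mg/L.
Peak 11.2 mg/L vs MTC 17 mg/L: below toxic threshold.

11.2 mg/L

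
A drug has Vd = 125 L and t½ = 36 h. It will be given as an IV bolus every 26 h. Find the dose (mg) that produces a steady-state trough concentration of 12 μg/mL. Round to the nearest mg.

975 mg

τ/t½ = 26/36 ≈ 0.72222, so f = (1/2)^(26/36) ≈ 0.606163.
Cmin,ss = (D/Vd)·f/(1−f), so D = Cmin,ss·Vd·(1−f)/f.
D = 12 × 125 × (1−f)/f ≈ 12 × 125 × 0.64972 ≈ 974.58 mg.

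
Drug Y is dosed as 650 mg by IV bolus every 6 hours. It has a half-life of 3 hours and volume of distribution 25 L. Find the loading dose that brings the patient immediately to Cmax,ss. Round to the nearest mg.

867 mg

f = (1/2)^(6/3) ≈ 0.250000; accumulation ratio R = 1/(1−f) ≈ 1.33333.
Loading dose to hit Cmax,ss on first dose: D_load = D_maint·R ≈ 650 × 1.33333 ≈ 866.66 mg.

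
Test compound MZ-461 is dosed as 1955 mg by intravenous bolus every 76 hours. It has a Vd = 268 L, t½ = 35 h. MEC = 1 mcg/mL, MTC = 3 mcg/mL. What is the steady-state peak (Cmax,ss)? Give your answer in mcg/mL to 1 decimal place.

k = ln2/t½ = ln2/35 ≈ 0.019804 h⁻¹; fraction remaining f = e^(−kτ) = e^(−0.019804×76) ≈ 0.2220.
Accumulation ratio R = 1/(1 − f) ≈ 1/0.7780 ≈ 1.2853.
Single-dose peak C₀ = D/Vd = 1955/268 ≈ 7.295 mcg/mL.
Steady-state peak Cmax,ss = C₀·R ≈ 7.295 × 1.2853 ≈ 9.376 mcg/mL.
Peak 9.4 mcg/mL vs MTC 3 mcg/mL: exceeds toxic threshold.

9.4 mcg/mL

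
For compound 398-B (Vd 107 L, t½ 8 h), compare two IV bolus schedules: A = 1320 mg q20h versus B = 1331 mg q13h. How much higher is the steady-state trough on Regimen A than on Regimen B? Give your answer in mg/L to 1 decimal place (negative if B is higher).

-3.3 mg/L

Regimen A: f = (1/2)^(20/8) ≈ 0.1768; Cmin,ss = (1320/107)·f/(1−f) ≈ 2.650 mg/L.
Regimen B: f = (1/2)^(13/8) ≈ 0.3242; Cmin,ss = (1331/107)·f/(1−f) ≈ 5.967 mg/L.
Difference ≈ 2.650 − 5.967 ≈ -3.317 mg/L.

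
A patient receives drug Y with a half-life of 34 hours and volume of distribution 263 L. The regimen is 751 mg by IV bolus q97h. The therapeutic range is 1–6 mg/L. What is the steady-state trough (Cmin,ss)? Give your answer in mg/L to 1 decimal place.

0.5 mg/L

τ/t½ = 97/34 ≈ 2.8529, so fraction remaining f = (1/2)^(97/34) ≈ 0.1384.
Single-dose peak C₀ = D/Vd = 751/263 ≈ 2.856 mg/L.
Steady-state trough Cmin,ss = C₀·f/(1−f) ≈ 2.856 × 0.1384/0.8616 ≈ 0.459 mg/L.
Trough 0.5 mg/L vs MEC 1 mg/L: subtherapeutic.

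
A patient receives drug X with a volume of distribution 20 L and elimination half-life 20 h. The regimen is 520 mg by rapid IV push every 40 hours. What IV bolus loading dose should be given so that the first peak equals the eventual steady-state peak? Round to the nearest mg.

f = (1/2)^(40/20) ≈ 0.250000; accumulation ratio R = 1/(1−f) ≈ 1.33333.
Loading dose to hit Cmax,ss on first dose: D_load = D_maint·R ≈ 520 × 1.33333 ≈ 693.33 mg.

693 mg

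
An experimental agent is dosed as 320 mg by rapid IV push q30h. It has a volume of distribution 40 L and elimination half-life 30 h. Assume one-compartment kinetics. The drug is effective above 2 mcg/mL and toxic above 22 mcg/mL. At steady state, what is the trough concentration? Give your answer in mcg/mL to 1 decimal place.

8.0 mcg/mL

The dosing interval is 1 half-life, so f = 2^(−1) = 0.5.
At steady state, R = 1/(1 − 0.5) = 2/1.
Single-dose peak C₀ = D/Vd = 320/40 = 8 mcg/mL.
Steady-state peak Cmax,ss = C₀·R = 8 × 2/1 ≈ 16.000 mcg/mL.
Steady-state trough Cmin,ss = Cmax,ss·f ≈ 16.000 × 0.5 ≈ 8.000 mcg/mL.
Trough 8.0 mcg/mL vs MEC 2 mcg/mL: adequate.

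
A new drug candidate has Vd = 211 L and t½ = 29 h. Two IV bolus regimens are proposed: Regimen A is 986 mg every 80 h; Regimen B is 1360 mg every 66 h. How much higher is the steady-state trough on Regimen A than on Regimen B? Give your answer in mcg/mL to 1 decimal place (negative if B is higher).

Regimen A: f = (1/2)^(80/29) ≈ 0.1478; Cmin,ss = (986/211)·f/(1−f) ≈ 0.810 mcg/mL.
Regimen B: f = (1/2)^(66/29) ≈ 0.2065; Cmin,ss = (1360/211)·f/(1−f) ≈ 1.677 mcg/mL.
Difference ≈ 0.810 − 1.677 ≈ -0.867 mcg/mL.

-0.9 mcg/mL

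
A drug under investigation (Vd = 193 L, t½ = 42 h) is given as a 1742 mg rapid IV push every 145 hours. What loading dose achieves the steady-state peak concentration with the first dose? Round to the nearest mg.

1917 mg

f = (1/2)^(145/42) ≈ 0.091354; accumulation ratio R = 1/(1−f) ≈ 1.10054.
Loading dose to hit Cmax,ss on first dose: D_load = D_maint·R ≈ 1742 × 1.10054 ≈ 1917.14 mg.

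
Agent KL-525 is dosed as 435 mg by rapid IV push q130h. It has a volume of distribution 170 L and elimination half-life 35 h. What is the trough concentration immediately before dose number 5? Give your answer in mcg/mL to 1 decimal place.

0.2 mcg/mL

f = (1/2)^(τ/t½) = (1/2)^(130/35) ≈ 0.0762.
C₀ = D/Vd = 435/170 ≈ 2.559 mcg/mL.
Before the 5th dose, 4 doses have been given. Superposition: Cmin = C₀·(f + f² + … + f^4).
≈ 2.559 × (0.0762 + 0.0058 + 0.0004 + 0.0000) ≈ 2.559 × 0.0824 ≈ 0.211 mcg/mL.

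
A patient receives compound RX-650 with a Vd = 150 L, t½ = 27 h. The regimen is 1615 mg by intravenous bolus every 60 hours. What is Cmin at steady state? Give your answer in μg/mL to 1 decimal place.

k = ln2/t½ = ln2/27 ≈ 0.025672 h⁻¹; fraction remaining f = e^(−kτ) = e^(−0.025672×60) ≈ 0.2143.
Each bolus raises the concentration by D/Vd = 1615/150 ≈ 10.767 μg/mL.
Steady-state trough Cmin,ss = C₀·f/(1−f) ≈ 10.767 × 0.2143/0.7857 ≈ 2.937 μg/mL.

2.9 μg/mL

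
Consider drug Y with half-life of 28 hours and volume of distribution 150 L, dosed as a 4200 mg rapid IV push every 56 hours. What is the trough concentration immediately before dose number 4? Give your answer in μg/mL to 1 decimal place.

9.2 μg/mL

f = (1/2)^(τ/t½) = (1/2)^(56/28) ≈ 0.2500.
C₀ = D/Vd = 4200/150 ≈ 28.000 μg/mL.
Before the 4th dose, 3 doses have been given. Superposition: Cmin = C₀·(f + f² + … + f^3).
≈ 28.000 × (0.2500 + 0.0625 + 0.0156) ≈ 28.000 × 0.3281 ≈ 9.187 μg/mL.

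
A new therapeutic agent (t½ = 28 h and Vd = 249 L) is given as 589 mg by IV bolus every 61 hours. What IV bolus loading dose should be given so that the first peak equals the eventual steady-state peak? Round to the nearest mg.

756 mg

f = (1/2)^(61/28) ≈ 0.220894; accumulation ratio R = 1/(1−f) ≈ 1.28352.
Loading dose to hit Cmax,ss on first dose: D_load = D_maint·R ≈ 589 × 1.28352 ≈ 755.99 mg.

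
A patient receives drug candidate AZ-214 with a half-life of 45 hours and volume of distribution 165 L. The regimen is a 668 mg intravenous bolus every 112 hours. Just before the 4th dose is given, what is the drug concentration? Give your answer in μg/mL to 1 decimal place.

f = (1/2)^(τ/t½) = (1/2)^(112/45) ≈ 0.1781.
C₀ = D/Vd = 668/165 ≈ 4.048 μg/mL.
Before the 4th dose, 3 doses have been given. Superposition: Cmin = C₀·(f + f² + … + f^3).
≈ 4.048 × (0.1781 + 0.0317 + 0.0056) ≈ 4.048 × 0.2154 ≈ 0.872 μg/mL.

0.9 μg/mL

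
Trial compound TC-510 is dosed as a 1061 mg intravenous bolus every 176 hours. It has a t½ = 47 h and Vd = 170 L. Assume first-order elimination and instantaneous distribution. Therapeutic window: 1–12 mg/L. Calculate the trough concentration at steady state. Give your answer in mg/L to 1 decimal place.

0.5 mg/L

τ/t½ = 176/47 ≈ 3.7447, so fraction remaining f = (1/2)^(176/47) ≈ 0.0746.
Accumulation ratio R = 1/(1 − f) ≈ 1/0.9254 ≈ 1.0806.
Single-dose peak C₀ = D/Vd = 1061/170 ≈ 6.241 mg/L.
Cmax,ss = C₀/(1 − f) ≈ 6.241/0.9254 ≈ 6.744 mg/L.
Steady-state trough Cmin,ss = Cmax,ss·f ≈ 6.744 × 0.0746 ≈ 0.503 mg/L.
Trough 0.5 mg/L vs MEC 1 mg/L: subtherapeutic.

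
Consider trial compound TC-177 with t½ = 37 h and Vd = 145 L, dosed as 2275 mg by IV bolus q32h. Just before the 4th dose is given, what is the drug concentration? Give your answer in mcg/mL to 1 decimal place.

15.9 mcg/mL

f = (1/2)^(τ/t½) = (1/2)^(32/37) ≈ 0.5491.
C₀ = D/Vd = 2275/145 ≈ 15.690 mcg/mL.
Before the 4th dose, 3 doses have been given. Superposition: Cmin = C₀·(f + f² + … + f^3).
≈ 15.690 × (0.5491 + 0.3015 + 0.1656) ≈ 15.690 × 1.0162 ≈ 15.944 mcg/mL.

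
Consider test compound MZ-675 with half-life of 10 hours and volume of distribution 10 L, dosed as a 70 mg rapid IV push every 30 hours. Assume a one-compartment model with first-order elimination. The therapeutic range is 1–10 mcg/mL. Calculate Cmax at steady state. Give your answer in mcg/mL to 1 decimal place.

8.0 mcg/mL

The dosing interval is 3 half-lives, so f = 2^(−3) = 0.125.
Accumulation ratio R = 1/(1 − f) = 1/0.875 = 8/7.
Single-dose peak C₀ = D/Vd = 70/10 = 7 mcg/mL.
Steady-state peak Cmax,ss = C₀·R = 7 × 8/7 ≈ 8.000 mcg/mL.
Peak 8.0 mcg/mL vs MTC 10 mcg/mL: below toxic threshold.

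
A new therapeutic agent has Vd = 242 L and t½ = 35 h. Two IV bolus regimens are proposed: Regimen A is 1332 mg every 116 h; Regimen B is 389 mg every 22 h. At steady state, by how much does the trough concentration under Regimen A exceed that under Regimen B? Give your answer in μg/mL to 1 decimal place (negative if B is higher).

Regimen A: f = (1/2)^(116/35) ≈ 0.1005; Cmin,ss = (1332/242)·f/(1−f) ≈ 0.615 μg/mL.
Regimen B: f = (1/2)^(22/35) ≈ 0.6468; Cmin,ss = (389/242)·f/(1−f) ≈ 2.944 μg/mL.
Difference ≈ 0.615 − 2.944 ≈ -2.329 μg/mL.

-2.3 μg/mL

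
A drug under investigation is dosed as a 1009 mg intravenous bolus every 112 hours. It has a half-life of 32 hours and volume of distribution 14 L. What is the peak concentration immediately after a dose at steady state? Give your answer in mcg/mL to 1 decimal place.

τ/t½ = 112/32 ≈ 3.5, so fraction remaining f = (1/2)^(112/32) ≈ 0.0884.
At steady state, accumulation factor R = 1/(1 − e^(−kτ)) ≈ 1.0970.
Single-dose peak C₀ = D/Vd = 1009/14 ≈ 72.071 mcg/mL.
Steady-state peak Cmax,ss = C₀·R ≈ 72.071 × 1.0970 ≈ 79.062 mcg/mL.

79.1 mcg/mL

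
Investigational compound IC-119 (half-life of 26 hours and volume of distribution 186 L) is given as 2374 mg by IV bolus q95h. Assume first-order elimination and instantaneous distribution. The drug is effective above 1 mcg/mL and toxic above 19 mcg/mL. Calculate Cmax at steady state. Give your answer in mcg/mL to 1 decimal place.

τ/t½ = 95/26 ≈ 3.6538, so fraction remaining f = (1/2)^(95/26) ≈ 0.0794.
Accumulation ratio R = 1/(1 − f) ≈ 1/0.9206 ≈ 1.0862.
Single-dose peak C₀ = D/Vd = 2374/186 ≈ 12.763 mcg/mL.
Cmax,ss = C₀/(1 − f) ≈ 12.763/0.9206 ≈ 13.864 mcg/mL.
Peak 13.9 mcg/mL vs MTC 19 mcg/mL: below toxic threshold.

13.9 mcg/mL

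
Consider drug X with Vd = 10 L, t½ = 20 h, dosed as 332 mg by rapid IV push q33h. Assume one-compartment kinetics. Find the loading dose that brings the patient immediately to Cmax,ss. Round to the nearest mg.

f = (1/2)^(33/20) ≈ 0.318640; accumulation ratio R = 1/(1−f) ≈ 1.46765.
Loading dose to hit Cmax,ss on first dose: D_load = D_maint·R ≈ 332 × 1.46765 ≈ 487.26 mg.

487 mg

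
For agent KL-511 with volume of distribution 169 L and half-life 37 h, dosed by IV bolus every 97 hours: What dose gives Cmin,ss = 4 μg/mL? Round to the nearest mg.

τ/t½ = 97/37 ≈ 2.6216, so f = (1/2)^(97/37) ≈ 0.162485.
Cmin,ss = (D/Vd)·f/(1−f), so D = Cmin,ss·Vd·(1−f)/f.
D = 4 × 169 × (1−f)/f ≈ 4 × 169 × 5.15441 ≈ 3484.38 mg.

3484 mg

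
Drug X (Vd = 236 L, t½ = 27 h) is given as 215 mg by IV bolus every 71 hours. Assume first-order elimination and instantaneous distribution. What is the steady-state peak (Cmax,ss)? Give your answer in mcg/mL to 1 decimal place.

1.1 mcg/mL

k = ln2/t½ = ln2/27 ≈ 0.025672 h⁻¹; fraction remaining f = e^(−kτ) = e^(−0.025672×71) ≈ 0.1616.
Accumulation ratio R = 1/(1 − f) ≈ 1/0.8384 ≈ 1.1927.
Each bolus raises the concentration by D/Vd = 215/236 ≈ 0.911 mcg/mL.
Steady-state peak Cmax,ss = C₀·R ≈ 0.911 × 1.1927 ≈ 1.087 mcg/mL.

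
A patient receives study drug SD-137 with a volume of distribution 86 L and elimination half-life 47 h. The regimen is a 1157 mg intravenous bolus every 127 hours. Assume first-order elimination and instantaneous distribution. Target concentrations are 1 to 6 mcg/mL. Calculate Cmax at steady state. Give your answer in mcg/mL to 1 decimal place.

k = ln2/t½ = ln2/47 ≈ 0.014748 h⁻¹; fraction remaining f = e^(−kτ) = e^(−0.014748×127) ≈ 0.1537.
At steady state, accumulation factor R = 1/(1 − e^(−kτ)) ≈ 1.1816.
Each bolus raises the concentration by D/Vd = 1157/86 ≈ 13.453 mcg/mL.
Cmax,ss = C₀/(1 − f) ≈ 13.453/0.8463 ≈ 15.896 mcg/mL.
Peak 15.9 mcg/mL vs MTC 6 mcg/mL: exceeds toxic threshold.

15.9 mcg/mL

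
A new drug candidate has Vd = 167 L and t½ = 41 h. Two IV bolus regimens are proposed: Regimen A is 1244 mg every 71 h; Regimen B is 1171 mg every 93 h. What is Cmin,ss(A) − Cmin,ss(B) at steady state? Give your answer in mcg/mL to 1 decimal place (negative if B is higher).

Regimen A: f = (1/2)^(71/41) ≈ 0.3011; Cmin,ss = (1244/167)·f/(1−f) ≈ 3.209 mcg/mL.
Regimen B: f = (1/2)^(93/41) ≈ 0.2076; Cmin,ss = (1171/167)·f/(1−f) ≈ 1.837 mcg/mL.
Difference ≈ 3.209 − 1.837 ≈ 1.372 mcg/mL.

1.4 mcg/mL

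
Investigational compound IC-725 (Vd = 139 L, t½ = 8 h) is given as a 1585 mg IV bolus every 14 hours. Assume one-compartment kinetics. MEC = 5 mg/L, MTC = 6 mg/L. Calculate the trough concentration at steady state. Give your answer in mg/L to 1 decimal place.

4.8 mg/L

Over one 14-h interval, 14/8 ≈ 1.75 half-lives elapse, leaving f ≈ 0.2973 of each dose.
Accumulation ratio R = 1/(1 − f) ≈ 1/0.7027 ≈ 1.4231.
Each bolus raises the concentration by D/Vd = 1585/139 ≈ 11.403 mg/L.
Cmax,ss = C₀/(1 − f) ≈ 11.403/0.7027 ≈ 16.227 mg/L.
One interval later, Cmin,ss = Cmax,ss·e^(−kτ) ≈ 16.227 × 0.2973 ≈ 4.824 mg/L.
Trough 4.8 mg/L vs MEC 5 mg/L: subtherapeutic.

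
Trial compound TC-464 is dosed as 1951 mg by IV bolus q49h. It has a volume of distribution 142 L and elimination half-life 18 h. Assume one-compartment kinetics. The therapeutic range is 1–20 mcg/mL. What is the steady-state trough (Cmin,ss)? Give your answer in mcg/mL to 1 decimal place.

2.5 mcg/mL

k = ln2/t½ = ln2/18 ≈ 0.038508 h⁻¹; fraction remaining f = e^(−kτ) = e^(−0.038508×49) ≈ 0.1515.
At steady state, accumulation factor R = 1/(1 − e^(−kτ)) ≈ 1.1786.
Each bolus raises the concentration by D/Vd = 1951/142 ≈ 13.739 mcg/mL.
Cmax,ss = C₀/(1 − f) ≈ 13.739/0.8485 ≈ 16.192 mcg/mL.
One interval later, Cmin,ss = Cmax,ss·e^(−kτ) ≈ 16.192 × 0.1515 ≈ 2.453 mcg/mL.
Trough 2.5 mcg/mL vs MEC 1 mcg/mL: adequate.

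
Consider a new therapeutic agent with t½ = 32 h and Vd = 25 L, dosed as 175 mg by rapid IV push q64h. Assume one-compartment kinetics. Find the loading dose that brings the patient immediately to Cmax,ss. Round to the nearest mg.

f = (1/2)^(64/32) ≈ 0.250000; accumulation ratio R = 1/(1−f) ≈ 1.33333.
Loading dose to hit Cmax,ss on first dose: D_load = D_maint·R ≈ 175 × 1.33333 ≈ 233.33 mg.

233 mg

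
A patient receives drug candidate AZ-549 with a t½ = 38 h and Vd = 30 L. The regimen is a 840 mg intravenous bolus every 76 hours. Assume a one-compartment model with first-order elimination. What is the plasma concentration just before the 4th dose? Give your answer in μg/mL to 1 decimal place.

9.2 μg/mL

f = (1/2)^(τ/t½) = (1/2)^(76/38) ≈ 0.2500.
C₀ = D/Vd = 840/30 ≈ 28.000 μg/mL.
Before the 4th dose, 3 doses have been given. Superposition: Cmin = C₀·(f + f² + … + f^3).
≈ 28.000 × (0.2500 + 0.0625 + 0.0156) ≈ 28.000 × 0.3281 ≈ 9.187 μg/mL.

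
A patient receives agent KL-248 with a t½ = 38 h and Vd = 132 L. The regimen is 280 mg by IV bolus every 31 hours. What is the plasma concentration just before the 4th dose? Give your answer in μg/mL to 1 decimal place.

f = (1/2)^(τ/t½) = (1/2)^(31/38) ≈ 0.5681.
C₀ = D/Vd = 280/132 ≈ 2.121 μg/mL.
Before the 4th dose, 3 doses have been given. Superposition: Cmin = C₀·(f + f² + … + f^3).
≈ 2.121 × (0.5681 + 0.3227 + 0.1833) ≈ 2.121 × 1.0741 ≈ 2.278 μg/mL.

2.3 μg/mL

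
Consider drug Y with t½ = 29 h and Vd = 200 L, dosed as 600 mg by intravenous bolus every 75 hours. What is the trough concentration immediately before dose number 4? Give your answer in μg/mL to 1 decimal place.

f = (1/2)^(τ/t½) = (1/2)^(75/29) ≈ 0.1665.
C₀ = D/Vd = 600/200 ≈ 3.000 μg/mL.
Before the 4th dose, 3 doses have been given. Superposition: Cmin = C₀·(f + f² + … + f^3).
≈ 3.000 × (0.1665 + 0.0277 + 0.0046) ≈ 3.000 × 0.1988 ≈ 0.596 μg/mL.

0.6 μg/mL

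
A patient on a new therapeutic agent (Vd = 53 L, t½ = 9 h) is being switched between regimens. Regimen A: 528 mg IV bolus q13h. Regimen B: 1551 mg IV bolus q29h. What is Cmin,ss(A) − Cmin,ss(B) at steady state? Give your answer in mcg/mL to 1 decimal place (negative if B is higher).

Regimen A: f = (1/2)^(13/9) ≈ 0.3674; Cmin,ss = (528/53)·f/(1−f) ≈ 5.786 mcg/mL.
Regimen B: f = (1/2)^(29/9) ≈ 0.1072; Cmin,ss = (1551/53)·f/(1−f) ≈ 3.514 mcg/mL.
Difference ≈ 5.786 − 3.514 ≈ 2.272 mcg/mL.

2.3 mcg/mL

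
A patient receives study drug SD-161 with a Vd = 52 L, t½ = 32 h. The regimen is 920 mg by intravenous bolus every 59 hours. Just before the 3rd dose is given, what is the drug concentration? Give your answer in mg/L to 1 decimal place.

f = (1/2)^(τ/t½) = (1/2)^(59/32) ≈ 0.2786.
C₀ = D/Vd = 920/52 ≈ 17.692 mg/L.
Before the 3rd dose, 2 doses have been given. Superposition: Cmin = C₀·(f + f²).
≈ 17.692 × (0.2786 + 0.0776) ≈ 17.692 × 0.3562 ≈ 6.302 mg/L.

6.3 mg/L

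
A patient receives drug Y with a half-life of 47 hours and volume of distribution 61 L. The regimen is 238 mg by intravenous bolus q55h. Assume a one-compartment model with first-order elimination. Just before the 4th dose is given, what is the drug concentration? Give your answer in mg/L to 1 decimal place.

2.8 mg/L

f = (1/2)^(τ/t½) = (1/2)^(55/47) ≈ 0.4444.
C₀ = D/Vd = 238/61 ≈ 3.902 mg/L.
Before the 4th dose, 3 doses have been given. Superposition: Cmin = C₀·(f + f² + … + f^3).
≈ 3.902 × (0.4444 + 0.1975 + 0.0878) ≈ 3.902 × 0.7297 ≈ 2.847 mg/L.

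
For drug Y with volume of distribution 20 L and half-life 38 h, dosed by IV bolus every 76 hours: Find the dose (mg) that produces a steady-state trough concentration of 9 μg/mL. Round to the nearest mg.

540 mg

τ/t½ = 76/38 ≈ 2, so f = (1/2)^(76/38) ≈ 0.250000.
Cmin,ss = (D/Vd)·f/(1−f), so D = Cmin,ss·Vd·(1−f)/f.
D = 9 × 20 × (1−f)/f ≈ 9 × 20 × 3.00000 ≈ 540.00 mg.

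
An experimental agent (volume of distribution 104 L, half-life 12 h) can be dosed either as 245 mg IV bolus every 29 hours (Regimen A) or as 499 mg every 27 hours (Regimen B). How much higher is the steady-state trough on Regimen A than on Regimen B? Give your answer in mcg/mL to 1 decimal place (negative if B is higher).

-0.7 mcg/mL

Regimen A: f = (1/2)^(29/12) ≈ 0.1873; Cmin,ss = (245/104)·f/(1−f) ≈ 0.543 mcg/mL.
Regimen B: f = (1/2)^(27/12) ≈ 0.2102; Cmin,ss = (499/104)·f/(1−f) ≈ 1.277 mcg/mL.
Difference ≈ 0.543 − 1.277 ≈ -0.734 mcg/mL.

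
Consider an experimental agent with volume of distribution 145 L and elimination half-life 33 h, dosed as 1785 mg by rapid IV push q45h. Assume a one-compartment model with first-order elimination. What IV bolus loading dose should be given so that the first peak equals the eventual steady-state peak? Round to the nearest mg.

f = (1/2)^(45/33) ≈ 0.388602; accumulation ratio R = 1/(1−f) ≈ 1.63560.
Loading dose to hit Cmax,ss on first dose: D_load = D_maint·R ≈ 1785 × 1.63560 ≈ 2919.55 mg.

2920 mg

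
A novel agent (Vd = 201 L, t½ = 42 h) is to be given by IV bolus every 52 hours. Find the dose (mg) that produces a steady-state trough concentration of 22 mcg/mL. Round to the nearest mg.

6009 mg

τ/t½ = 52/42 ≈ 1.2381, so f = (1/2)^(52/42) ≈ 0.423932.
Cmin,ss = (D/Vd)·f/(1−f), so D = Cmin,ss·Vd·(1−f)/f.
D = 22 × 201 × (1−f)/f ≈ 22 × 201 × 1.35887 ≈ 6008.92 mg.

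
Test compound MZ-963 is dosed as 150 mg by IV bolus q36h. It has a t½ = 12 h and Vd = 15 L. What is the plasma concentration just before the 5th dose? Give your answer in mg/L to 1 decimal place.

1.4 mg/L

f = (1/2)^(τ/t½) = (1/2)^(36/12) ≈ 0.1250.
C₀ = D/Vd = 150/15 ≈ 10.000 mg/L.
Before the 5th dose, 4 doses have been given. Superposition: Cmin = C₀·(f + f² + … + f^4).
≈ 10.000 × (0.1250 + 0.0156 + 0.0020 + 0.0002) ≈ 10.000 × 0.1428 ≈ 1.428 mg/L.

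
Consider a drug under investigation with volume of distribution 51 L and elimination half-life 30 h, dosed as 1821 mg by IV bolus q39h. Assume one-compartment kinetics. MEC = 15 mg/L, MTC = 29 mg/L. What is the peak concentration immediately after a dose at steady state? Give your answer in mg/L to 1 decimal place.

k = ln2/t½ = ln2/30 ≈ 0.023105 h⁻¹; fraction remaining f = e^(−kτ) = e^(−0.023105×39) ≈ 0.4061.
At steady state, accumulation factor R = 1/(1 − e^(−kτ)) ≈ 1.6838.
Single-dose peak C₀ = D/Vd = 1821/51 ≈ 35.706 mg/L.
Steady-state peak Cmax,ss = C₀·R ≈ 35.706 × 1.6838 ≈ 60.122 mg/L.
Peak 60.1 mg/L vs MTC 29 mg/L: exceeds toxic threshold.

60.1 mg/L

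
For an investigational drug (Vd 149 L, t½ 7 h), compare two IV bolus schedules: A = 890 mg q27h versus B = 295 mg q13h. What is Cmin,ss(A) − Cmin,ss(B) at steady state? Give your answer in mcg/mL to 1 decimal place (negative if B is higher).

-0.3 mcg/mL

Regimen A: f = (1/2)^(27/7) ≈ 0.0690; Cmin,ss = (890/149)·f/(1−f) ≈ 0.443 mcg/mL.
Regimen B: f = (1/2)^(13/7) ≈ 0.2760; Cmin,ss = (295/149)·f/(1−f) ≈ 0.755 mcg/mL.
Difference ≈ 0.443 − 0.755 ≈ -0.312 mcg/mL.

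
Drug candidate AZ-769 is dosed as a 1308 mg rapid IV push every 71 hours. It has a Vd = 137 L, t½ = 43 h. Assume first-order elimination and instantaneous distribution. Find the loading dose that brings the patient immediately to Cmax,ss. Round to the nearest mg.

f = (1/2)^(71/43) ≈ 0.318383; accumulation ratio R = 1/(1−f) ≈ 1.46710.
Loading dose to hit Cmax,ss on first dose: D_load = D_maint·R ≈ 1308 × 1.46710 ≈ 1918.97 mg.

1919 mg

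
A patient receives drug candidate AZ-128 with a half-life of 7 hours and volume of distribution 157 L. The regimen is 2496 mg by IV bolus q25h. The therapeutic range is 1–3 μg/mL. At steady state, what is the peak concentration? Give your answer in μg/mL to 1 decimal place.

k = ln2/t½ = ln2/7 ≈ 0.099021 h⁻¹; fraction remaining f = e^(−kτ) = e^(−0.099021×25) ≈ 0.0841.
At steady state, accumulation factor R = 1/(1 − e^(−kτ)) ≈ 1.0918.
Each bolus raises the concentration by D/Vd = 2496/157 ≈ 15.898 μg/mL.
Cmax,ss = C₀/(1 − f) ≈ 15.898/0.9159 ≈ 17.358 μg/mL.
Peak 17.4 μg/mL vs MTC 3 μg/mL: exceeds toxic threshold.

17.4 μg/mL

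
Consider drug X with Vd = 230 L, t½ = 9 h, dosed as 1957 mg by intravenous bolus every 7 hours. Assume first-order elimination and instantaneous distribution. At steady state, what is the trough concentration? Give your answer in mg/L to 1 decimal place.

11.9 mg/L

Over one 7-h interval, 7/9 ≈ 0.77778 half-lives elapse, leaving f ≈ 0.5833 of each dose.
At steady state, accumulation factor R = 1/(1 − e^(−kτ)) ≈ 2.3998.
Each bolus raises the concentration by D/Vd = 1957/230 ≈ 8.509 mg/L.
Steady-state peak Cmax,ss = C₀·R ≈ 8.509 × 2.3998 ≈ 20.420 mg/L.
Steady-state trough Cmin,ss = Cmax,ss·f ≈ 20.420 × 0.5833 ≈ 11.911 mg/L.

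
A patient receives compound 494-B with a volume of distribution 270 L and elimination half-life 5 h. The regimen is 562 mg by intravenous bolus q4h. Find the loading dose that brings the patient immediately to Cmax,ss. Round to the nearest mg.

f = (1/2)^(4/5) ≈ 0.574349; accumulation ratio R = 1/(1−f) ≈ 2.34934.
Loading dose to hit Cmax,ss on first dose: D_load = D_maint·R ≈ 562 × 2.34934 ≈ 1320.33 mg.

1320 mg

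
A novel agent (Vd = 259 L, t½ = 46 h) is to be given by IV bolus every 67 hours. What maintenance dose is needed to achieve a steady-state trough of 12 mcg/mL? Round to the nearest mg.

5422 mg

τ/t½ = 67/46 ≈ 1.4565, so f = (1/2)^(67/46) ≈ 0.364371.
Cmin,ss = (D/Vd)·f/(1−f), so D = Cmin,ss·Vd·(1−f)/f.
D = 12 × 259 × (1−f)/f ≈ 12 × 259 × 1.74446 ≈ 5421.78 mg.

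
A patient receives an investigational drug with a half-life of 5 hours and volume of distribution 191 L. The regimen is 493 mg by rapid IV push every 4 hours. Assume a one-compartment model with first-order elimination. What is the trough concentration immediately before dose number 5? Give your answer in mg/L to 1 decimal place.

3.1 mg/L

f = (1/2)^(τ/t½) = (1/2)^(4/5) ≈ 0.5743.
C₀ = D/Vd = 493/191 ≈ 2.581 mg/L.
Before the 5th dose, 4 doses have been given. Superposition: Cmin = C₀·(f + f² + … + f^4).
≈ 2.581 × (0.5743 + 0.3298 + 0.1894 + 0.1088) ≈ 2.581 × 1.2023 ≈ 3.103 mg/L.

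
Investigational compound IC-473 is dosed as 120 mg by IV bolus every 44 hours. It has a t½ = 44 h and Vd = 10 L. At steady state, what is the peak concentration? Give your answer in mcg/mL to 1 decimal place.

τ = 44 h = 1 half-life, so f = (1/2)^1 = 0.5.
Accumulation ratio R = 1/(1 − f) = 1/0.5 = 2/1.
Single-dose peak C₀ = D/Vd = 120/10 = 12 mcg/mL.
Steady-state peak Cmax,ss = C₀·R = 12 × 2/1 ≈ 24.000 mcg/mL.

24.0 mcg/mL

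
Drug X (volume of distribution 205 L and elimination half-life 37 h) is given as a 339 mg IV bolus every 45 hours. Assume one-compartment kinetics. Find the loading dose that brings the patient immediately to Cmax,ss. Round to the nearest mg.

595 mg

f = (1/2)^(45/37) ≈ 0.430410; accumulation ratio R = 1/(1−f) ≈ 1.75565.
Loading dose to hit Cmax,ss on first dose: D_load = D_maint·R ≈ 339 × 1.75565 ≈ 595.17 mg.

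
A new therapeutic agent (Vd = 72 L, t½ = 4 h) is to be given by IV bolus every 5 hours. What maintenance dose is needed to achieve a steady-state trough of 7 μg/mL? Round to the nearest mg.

τ/t½ = 5/4 ≈ 1.25, so f = (1/2)^(5/4) ≈ 0.420448.
Cmin,ss = (D/Vd)·f/(1−f), so D = Cmin,ss·Vd·(1−f)/f.
D = 7 × 72 × (1−f)/f ≈ 7 × 72 × 1.37842 ≈ 694.72 mg.

695 mg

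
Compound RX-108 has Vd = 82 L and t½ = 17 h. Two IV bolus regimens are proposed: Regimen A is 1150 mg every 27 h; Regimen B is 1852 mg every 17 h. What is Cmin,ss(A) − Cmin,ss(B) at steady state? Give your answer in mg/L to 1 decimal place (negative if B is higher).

-15.6 mg/L

Regimen A: f = (1/2)^(27/17) ≈ 0.3326; Cmin,ss = (1150/82)·f/(1−f) ≈ 6.989 mg/L.
Regimen B: f = (1/2)^(17/17) ≈ 0.5000; Cmin,ss = (1852/82)·f/(1−f) ≈ 22.585 mg/L.
Difference ≈ 6.989 − 22.585 ≈ -15.596 mg/L.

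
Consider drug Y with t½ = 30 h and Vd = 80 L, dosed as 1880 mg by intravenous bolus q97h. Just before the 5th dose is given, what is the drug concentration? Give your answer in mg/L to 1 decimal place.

f = (1/2)^(τ/t½) = (1/2)^(97/30) ≈ 0.1063.
C₀ = D/Vd = 1880/80 ≈ 23.500 mg/L.
Before the 5th dose, 4 doses have been given. Superposition: Cmin = C₀·(f + f² + … + f^4).
≈ 23.500 × (0.1063 + 0.0113 + 0.0012 + 0.0001) ≈ 23.500 × 0.1189 ≈ 2.794 mg/L.

2.8 mg/L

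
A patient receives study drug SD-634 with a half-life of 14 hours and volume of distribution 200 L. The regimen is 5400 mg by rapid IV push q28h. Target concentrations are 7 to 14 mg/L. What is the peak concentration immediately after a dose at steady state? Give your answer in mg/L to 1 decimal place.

36.0 mg/L

The dosing interval is 2 half-lives, so f = 2^(−2) = 0.25.
Accumulation ratio R = 1/(1 − f) = 1/0.75 = 4/3.
Single-dose peak C₀ = D/Vd = 5400/200 = 27 mg/L.
Steady-state peak Cmax,ss = C₀·R = 27 × 4/3 ≈ 36.000 mg/L.
Peak 36.0 mg/L vs MTC 14 mg/L: exceeds toxic threshold.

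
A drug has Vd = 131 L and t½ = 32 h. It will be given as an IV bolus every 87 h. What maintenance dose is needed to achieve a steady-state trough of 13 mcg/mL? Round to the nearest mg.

τ/t½ = 87/32 ≈ 2.7188, so f = (1/2)^(87/32) ≈ 0.151906.
Cmin,ss = (D/Vd)·f/(1−f), so D = Cmin,ss·Vd·(1−f)/f.
D = 13 × 131 × (1−f)/f ≈ 13 × 131 × 5.58302 ≈ 9507.88 mg.

9508 mg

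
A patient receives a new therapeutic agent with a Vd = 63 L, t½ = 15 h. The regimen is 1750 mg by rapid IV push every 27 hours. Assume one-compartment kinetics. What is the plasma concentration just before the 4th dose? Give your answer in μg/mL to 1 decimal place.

10.9 μg/mL

f = (1/2)^(τ/t½) = (1/2)^(27/15) ≈ 0.2872.
C₀ = D/Vd = 1750/63 ≈ 27.778 μg/mL.
Before the 4th dose, 3 doses have been given. Superposition: Cmin = C₀·(f + f² + … + f^3).
≈ 27.778 × (0.2872 + 0.0825 + 0.0237) ≈ 27.778 × 0.3934 ≈ 10.928 μg/mL.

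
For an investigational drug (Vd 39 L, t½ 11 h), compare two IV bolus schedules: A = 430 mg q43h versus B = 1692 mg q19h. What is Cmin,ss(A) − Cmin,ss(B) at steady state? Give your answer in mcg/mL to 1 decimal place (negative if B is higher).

-18.0 mcg/mL

Regimen A: f = (1/2)^(43/11) ≈ 0.0666; Cmin,ss = (430/39)·f/(1−f) ≈ 0.787 mcg/mL.
Regimen B: f = (1/2)^(19/11) ≈ 0.3020; Cmin,ss = (1692/39)·f/(1−f) ≈ 18.771 mcg/mL.
Difference ≈ 0.787 − 18.771 ≈ -17.984 mcg/mL.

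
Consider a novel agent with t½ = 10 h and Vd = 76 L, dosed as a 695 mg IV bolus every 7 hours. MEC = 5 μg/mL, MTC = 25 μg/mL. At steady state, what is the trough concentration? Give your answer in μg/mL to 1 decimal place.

k = ln2/t½ = ln2/10 ≈ 0.069315 h⁻¹; fraction remaining f = e^(−kτ) = e^(−0.069315×7) ≈ 0.6156.
At steady state, accumulation factor R = 1/(1 − e^(−kτ)) ≈ 2.6015.
Single-dose peak C₀ = D/Vd = 695/76 ≈ 9.145 μg/mL.
Cmax,ss = C₀/(1 − f) ≈ 9.145/0.3844 ≈ 23.790 μg/mL.
Steady-state trough Cmin,ss = Cmax,ss·f ≈ 23.790 × 0.6156 ≈ 14.645 μg/mL.
Trough 14.6 μg/mL vs MEC 5 μg/mL: adequate.

14.6 μg/mL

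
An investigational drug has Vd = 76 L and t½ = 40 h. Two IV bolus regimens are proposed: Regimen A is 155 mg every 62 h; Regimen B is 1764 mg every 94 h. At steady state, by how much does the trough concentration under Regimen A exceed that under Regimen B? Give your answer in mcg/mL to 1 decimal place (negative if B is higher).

Regimen A: f = (1/2)^(62/40) ≈ 0.3415; Cmin,ss = (155/76)·f/(1−f) ≈ 1.058 mcg/mL.
Regimen B: f = (1/2)^(94/40) ≈ 0.1961; Cmin,ss = (1764/76)·f/(1−f) ≈ 5.662 mcg/mL.
Difference ≈ 1.058 − 5.662 ≈ -4.604 mcg/mL.

-4.6 mcg/mL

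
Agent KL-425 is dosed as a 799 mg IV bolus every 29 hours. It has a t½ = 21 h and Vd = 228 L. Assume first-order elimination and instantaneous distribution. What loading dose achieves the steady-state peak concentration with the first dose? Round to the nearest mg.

1297 mg

f = (1/2)^(29/21) ≈ 0.383965; accumulation ratio R = 1/(1−f) ≈ 1.62328.
Loading dose to hit Cmax,ss on first dose: D_load = D_maint·R ≈ 799 × 1.62328 ≈ 1297.00 mg.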